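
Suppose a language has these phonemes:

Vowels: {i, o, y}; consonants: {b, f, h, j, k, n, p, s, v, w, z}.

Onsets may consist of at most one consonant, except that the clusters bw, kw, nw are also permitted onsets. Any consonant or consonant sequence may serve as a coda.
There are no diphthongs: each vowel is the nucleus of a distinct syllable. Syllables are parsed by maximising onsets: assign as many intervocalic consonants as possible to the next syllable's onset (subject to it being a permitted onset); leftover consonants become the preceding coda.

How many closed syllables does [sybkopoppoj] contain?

Vowels present: y, o, o, o; each is a nucleus, giving 4 syllables.
σ1/σ2 boundary: /bk/ splits as /b/ + /k/ (/k/ is the longest suffix that is a licit onset).
σ2/σ3 boundary: /p/ → onset of the next syllable (single consonants are always licit onsets).
σ3/σ4 boundary: cluster /pp/ — the longest permitted-onset suffix is /p/; onset = /p/, preceding coda = /p/.
So the parse is syb.ko.pop.poj.
Classifying each syllable: /syb/ (closed), /ko/ (open), /pop/ (closed), /poj/ (closed).
Closed syllables: 3.

3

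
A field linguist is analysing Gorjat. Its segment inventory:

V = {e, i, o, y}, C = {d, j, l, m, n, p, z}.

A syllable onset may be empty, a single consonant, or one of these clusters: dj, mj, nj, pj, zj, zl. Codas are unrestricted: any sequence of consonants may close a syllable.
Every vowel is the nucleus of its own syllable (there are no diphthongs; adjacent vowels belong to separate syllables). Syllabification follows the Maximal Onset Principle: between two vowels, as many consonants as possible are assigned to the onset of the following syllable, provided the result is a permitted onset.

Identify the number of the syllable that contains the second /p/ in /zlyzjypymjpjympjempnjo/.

Vowels present: y, y, y, y, e, o; each is a nucleus, giving 6 syllables.
Between /y/ (V1) and /y/ (V2): /zj/ — entire cluster is a permitted onset → onset /zj/, coda ∅.
Between /y/ (V2) and /y/ (V3): /p/ is a single consonant, so it becomes the next onset.
Between /y/ (V3) and /y/ (V4): /mjpj/ splits as /mj/ + /pj/ (/pj/ is the longest suffix that is a licit onset).
Between /y/ (V4) and /e/ (V5): cluster /mpj/ — the longest permitted-onset suffix is /pj/; onset = /pj/, preceding coda = /m/.
Between /e/ (V5) and /o/ (V6): /mpnj/ splits as /mp/ + /nj/ (/nj/ is the longest suffix that is a licit onset).
So the parse is zly.zjy.pymj.pjym.pjemp.njo.
The second /p/ is in the onset of syllable 4 (/pjym/).

4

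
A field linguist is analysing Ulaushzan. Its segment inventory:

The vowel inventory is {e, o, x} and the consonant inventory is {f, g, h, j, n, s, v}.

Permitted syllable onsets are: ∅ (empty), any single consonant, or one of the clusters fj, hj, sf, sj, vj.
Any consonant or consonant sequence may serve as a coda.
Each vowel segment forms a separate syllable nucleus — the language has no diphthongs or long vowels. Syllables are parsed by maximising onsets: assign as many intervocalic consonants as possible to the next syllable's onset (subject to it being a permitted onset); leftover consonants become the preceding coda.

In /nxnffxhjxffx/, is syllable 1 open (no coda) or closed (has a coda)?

The vowels are x, x, x, x — 4 nuclei, so 4 syllables.
σ1/σ2 boundary: /nff/ — longest licit onset from the right is /f/, leaving /nf/ as coda.
σ2/σ3 boundary: /hj/ — entire cluster is a permitted onset → onset /hj/, coda ∅.
σ3/σ4 boundary: /ff/ splits as /f/ + /f/ (/f/ is the longest suffix that is a licit onset).
Result: nxnf.fx.hjxf.fx.
Syllable 1 is /nxnf/ with coda /nf/, so it is closed.

closed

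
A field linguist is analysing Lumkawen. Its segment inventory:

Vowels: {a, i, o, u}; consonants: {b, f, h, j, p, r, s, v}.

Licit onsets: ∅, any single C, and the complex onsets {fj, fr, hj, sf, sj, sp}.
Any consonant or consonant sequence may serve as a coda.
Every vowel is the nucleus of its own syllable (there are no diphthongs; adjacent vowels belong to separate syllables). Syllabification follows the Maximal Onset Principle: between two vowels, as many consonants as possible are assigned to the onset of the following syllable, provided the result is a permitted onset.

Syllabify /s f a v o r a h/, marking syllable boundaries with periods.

sfa.vo.rah

Vowels present: a, o, a; each is a nucleus, giving 3 syllables.
Between /a/ (V1) and /o/ (V2): /v/ → onset of the next syllable (single consonants are always licit onsets).
Between /o/ (V2) and /a/ (V3): /r/ → onset of the next syllable (single consonants are always licit onsets).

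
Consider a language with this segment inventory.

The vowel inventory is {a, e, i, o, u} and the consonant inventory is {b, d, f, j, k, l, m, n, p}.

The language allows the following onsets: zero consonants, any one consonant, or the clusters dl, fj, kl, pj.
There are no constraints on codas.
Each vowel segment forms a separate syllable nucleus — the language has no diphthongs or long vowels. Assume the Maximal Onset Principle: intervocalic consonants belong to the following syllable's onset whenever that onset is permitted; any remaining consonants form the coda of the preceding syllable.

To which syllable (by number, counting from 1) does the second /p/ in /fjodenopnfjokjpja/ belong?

The vowels are o, e, o, o, a — 5 nuclei, so 5 syllables.
V1 /o/ – V2 /e/: just /d/ — single C goes to the following onset.
V2 /e/ – V3 /o/: /n/ is a single consonant, so it becomes the next onset.
V3 /o/ – V4 /o/: cluster /pnfj/ — the longest permitted-onset suffix is /fj/; onset = /fj/, preceding coda = /pn/.
V4 /o/ – V5 /a/: /kjpj/; trying suffixes from longest down, /pj/ is the first permitted one, so coda /kj/ | onset /pj/.
So the parse is fjo.de.nopn.fjokj.pja.
The second /p/ is in the onset of syllable 5 (/pja/).

5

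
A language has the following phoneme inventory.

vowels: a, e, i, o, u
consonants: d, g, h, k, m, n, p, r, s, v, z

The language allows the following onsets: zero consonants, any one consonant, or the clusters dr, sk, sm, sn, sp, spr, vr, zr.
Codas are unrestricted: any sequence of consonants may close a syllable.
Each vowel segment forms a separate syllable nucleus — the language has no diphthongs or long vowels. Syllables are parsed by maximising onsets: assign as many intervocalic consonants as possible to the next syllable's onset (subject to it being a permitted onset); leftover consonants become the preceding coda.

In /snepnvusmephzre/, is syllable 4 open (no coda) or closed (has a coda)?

The vowels are e, u, e, e — 4 nuclei, so 4 syllables.
Between /e/ (V1) and /u/ (V2): /pnv/ — longest licit onset from the right is /v/, leaving /pn/ as coda.
Between /u/ (V2) and /e/ (V3): /sm/ — entire cluster is a permitted onset → onset /sm/, coda ∅.
Between /e/ (V3) and /e/ (V4): /phzr/ splits as /ph/ + /zr/ (/zr/ is the longest suffix that is a licit onset).
Syllabification: snepn.vu.smeph.zre.
Syllable 4 is /zre/; it ends in its nucleus with no coda, so it is open.

open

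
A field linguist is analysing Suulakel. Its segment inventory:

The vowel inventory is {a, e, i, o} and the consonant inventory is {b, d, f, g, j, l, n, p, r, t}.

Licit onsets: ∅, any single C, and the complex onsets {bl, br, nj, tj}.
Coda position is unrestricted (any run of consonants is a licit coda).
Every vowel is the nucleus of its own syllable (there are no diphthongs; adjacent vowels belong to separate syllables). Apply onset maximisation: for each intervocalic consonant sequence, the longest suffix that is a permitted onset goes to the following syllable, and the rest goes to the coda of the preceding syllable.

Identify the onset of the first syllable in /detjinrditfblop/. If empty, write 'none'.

Vowels present: e, i, i, o; each is a nucleus, giving 4 syllables.
σ1/σ2 boundary: /tj/ — entire cluster is a permitted onset → onset /tj/, coda ∅.
σ2/σ3 boundary: /nrd/ splits as /nr/ + /d/ (/d/ is the longest suffix that is a licit onset).
σ3/σ4 boundary: cluster /tfbl/ — the longest permitted-onset suffix is /bl/; onset = /bl/, preceding coda = /tf/.
So the parse is de.tjinr.ditf.blop.
Syllable 1 is /de/: onset /d/, nucleus /e/, coda ∅.

d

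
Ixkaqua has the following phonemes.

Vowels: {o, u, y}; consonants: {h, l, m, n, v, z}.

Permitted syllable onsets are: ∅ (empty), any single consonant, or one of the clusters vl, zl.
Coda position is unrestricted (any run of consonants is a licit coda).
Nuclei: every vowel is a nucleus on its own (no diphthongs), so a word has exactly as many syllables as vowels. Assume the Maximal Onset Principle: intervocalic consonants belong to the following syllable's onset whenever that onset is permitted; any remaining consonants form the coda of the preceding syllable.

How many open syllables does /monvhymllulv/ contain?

Nuclei (vowels): o, y, u → 3 syllables.
Between /o/ (V1) and /y/ (V2): /nvh/; trying suffixes from longest down, /h/ is the first permitted one, so coda /nv/ | onset /h/.
Between /y/ (V2) and /u/ (V3): /mll/; trying suffixes from longest down, /l/ is the first permitted one, so coda /ml/ | onset /l/.
Putting it together: monv.hyml.lulv.
Classifying each syllable: /monv/ (closed), /hyml/ (closed), /lulv/ (closed).
Open syllables: 0.

0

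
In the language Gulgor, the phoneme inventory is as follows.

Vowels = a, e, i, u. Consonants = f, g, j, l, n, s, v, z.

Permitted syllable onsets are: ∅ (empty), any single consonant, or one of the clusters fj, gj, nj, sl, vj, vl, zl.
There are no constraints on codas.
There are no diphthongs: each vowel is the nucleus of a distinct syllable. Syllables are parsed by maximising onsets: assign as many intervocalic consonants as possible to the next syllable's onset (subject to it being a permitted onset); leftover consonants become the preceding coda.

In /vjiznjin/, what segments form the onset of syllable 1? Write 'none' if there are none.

vj

Vowels present: i, i; each is a nucleus, giving 2 syllables.
σ1/σ2 boundary: /znj/ — longest licit onset from the right is /nj/, leaving /z/ as coda.
Putting it together: vjiz.njin.
Syllable 1 is /vjiz/: onset /vj/, nucleus /i/, coda /z/.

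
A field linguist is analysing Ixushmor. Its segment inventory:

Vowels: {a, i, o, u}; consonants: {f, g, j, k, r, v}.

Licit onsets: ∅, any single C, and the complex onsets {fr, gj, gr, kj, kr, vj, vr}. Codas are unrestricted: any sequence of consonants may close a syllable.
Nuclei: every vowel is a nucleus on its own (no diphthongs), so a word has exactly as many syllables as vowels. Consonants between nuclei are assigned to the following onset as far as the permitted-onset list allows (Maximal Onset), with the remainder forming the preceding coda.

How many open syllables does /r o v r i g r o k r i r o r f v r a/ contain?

Vowels present: o, i, o, i, o, a; each is a nucleus, giving 6 syllables.
/o…i/ gap (V1→V2): cluster /vr/ — /vr/ is itself a permitted onset, so the whole cluster goes right; preceding coda = ∅.
/i…o/ gap (V2→V3): /gr/ — entire cluster is a permitted onset → onset /gr/, coda ∅.
/o…i/ gap (V3→V4): cluster /kr/ — /kr/ is itself a permitted onset, so the whole cluster goes right; preceding coda = ∅.
/i…o/ gap (V4→V5): /r/ → onset of the next syllable (single consonants are always licit onsets).
/o…a/ gap (V5→V6): cluster /rfvr/ — the longest permitted-onset suffix is /vr/; onset = /vr/, preceding coda = /rf/.
Putting it together: ro.vri.gro.kri.rorf.vra.
Classifying each syllable: /ro/ (open), /vri/ (open), /gro/ (open), /kri/ (open), /rorf/ (closed), /vra/ (open).
Open syllables: 5.

5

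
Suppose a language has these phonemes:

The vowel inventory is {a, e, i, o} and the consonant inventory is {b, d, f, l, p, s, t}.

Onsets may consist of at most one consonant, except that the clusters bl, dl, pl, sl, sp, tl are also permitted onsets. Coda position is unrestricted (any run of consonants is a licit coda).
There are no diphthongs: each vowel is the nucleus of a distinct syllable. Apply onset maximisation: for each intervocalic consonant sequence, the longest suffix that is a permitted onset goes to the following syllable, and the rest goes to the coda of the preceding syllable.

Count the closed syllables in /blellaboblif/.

2

Vowels present: e, a, o, i; each is a nucleus, giving 4 syllables.
V1 /e/ – V2 /a/: /ll/ splits as /l/ + /l/ (/l/ is the longest suffix that is a licit onset).
V2 /a/ – V3 /o/: /b/ is a single consonant, so it becomes the next onset.
V3 /o/ – V4 /i/: /bl/ — entire cluster is a permitted onset → onset /bl/, coda ∅.
Result: blel.la.bo.blif.
Classifying each syllable: /blel/ (closed), /la/ (open), /bo/ (open), /blif/ (closed).
Closed syllables: 2.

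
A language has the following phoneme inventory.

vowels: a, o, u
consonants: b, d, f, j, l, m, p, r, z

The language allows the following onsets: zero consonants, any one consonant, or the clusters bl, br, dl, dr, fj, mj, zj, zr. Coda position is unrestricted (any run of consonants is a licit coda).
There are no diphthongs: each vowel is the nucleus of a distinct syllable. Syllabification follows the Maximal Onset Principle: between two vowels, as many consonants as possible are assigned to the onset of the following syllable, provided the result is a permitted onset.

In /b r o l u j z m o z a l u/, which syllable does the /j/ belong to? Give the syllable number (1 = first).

2

The vowels are o, u, o, a, u — 5 nuclei, so 5 syllables.
Between /o/ (V1) and /u/ (V2): /l/ → onset of the next syllable (single consonants are always licit onsets).
Between /u/ (V2) and /o/ (V3): /jzm/ splits as /jz/ + /m/ (/m/ is the longest suffix that is a licit onset).
Between /o/ (V3) and /a/ (V4): /z/ → onset of the next syllable (single consonants are always licit onsets).
Between /a/ (V4) and /u/ (V5): just /l/ — single C goes to the following onset.
So the parse is bro.lujz.mo.za.lu.
The /j/ is in the coda of syllable 2 (/lujz/).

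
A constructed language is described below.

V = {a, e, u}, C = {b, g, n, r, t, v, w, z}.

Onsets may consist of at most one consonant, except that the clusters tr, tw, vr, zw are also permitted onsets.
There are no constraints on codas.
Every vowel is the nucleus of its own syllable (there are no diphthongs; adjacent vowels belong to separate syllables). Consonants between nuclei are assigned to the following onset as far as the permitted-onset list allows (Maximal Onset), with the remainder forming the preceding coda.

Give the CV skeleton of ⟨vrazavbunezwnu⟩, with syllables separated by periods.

The vowels are a, a, u, e, u — 5 nuclei, so 5 syllables.
σ1/σ2 boundary: just /z/ — single C goes to the following onset.
σ2/σ3 boundary: /vb/; trying suffixes from longest down, /b/ is the first permitted one, so coda /v/ | onset /b/.
σ3/σ4 boundary: /n/ → onset of the next syllable (single consonants are always licit onsets).
σ4/σ5 boundary: /zwn/; trying suffixes from longest down, /n/ is the first permitted one, so coda /zw/ | onset /n/.
Putting it together: vra.zav.bu.nezw.nu.
Mapping each syllable to C/V: /vra/ → CCV, /zav/ → CVC, /bu/ → CV, /nezw/ → CVCC, /nu/ → CV.

CCV.CVC.CV.CVCC.CV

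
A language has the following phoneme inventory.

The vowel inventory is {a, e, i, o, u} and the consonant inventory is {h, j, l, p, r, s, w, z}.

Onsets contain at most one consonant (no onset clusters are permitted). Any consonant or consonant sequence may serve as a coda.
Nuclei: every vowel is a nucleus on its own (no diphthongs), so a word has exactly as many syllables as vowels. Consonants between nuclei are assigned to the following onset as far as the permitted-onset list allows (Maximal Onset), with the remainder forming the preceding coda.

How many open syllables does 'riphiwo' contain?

2

Vowels present: i, i, o; each is a nucleus, giving 3 syllables.
σ1/σ2 boundary: cluster /ph/ — the longest permitted-onset suffix is /h/; onset = /h/, preceding coda = /p/.
σ2/σ3 boundary: /w/ is a single consonant, so it becomes the next onset.
Result: rip.hi.wo.
Classifying each syllable: /rip/ (closed), /hi/ (open), /wo/ (open).
Open syllables: 2.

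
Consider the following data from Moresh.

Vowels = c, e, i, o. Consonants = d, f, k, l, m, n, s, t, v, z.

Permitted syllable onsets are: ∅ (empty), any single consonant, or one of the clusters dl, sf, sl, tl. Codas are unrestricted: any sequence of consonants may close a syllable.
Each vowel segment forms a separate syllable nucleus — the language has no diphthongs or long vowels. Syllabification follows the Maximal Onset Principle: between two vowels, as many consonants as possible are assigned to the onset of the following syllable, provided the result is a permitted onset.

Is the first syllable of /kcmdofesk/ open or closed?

Nuclei (vowels): c, o, e → 3 syllables.
/c…o/ gap (V1→V2): cluster /md/ — the longest permitted-onset suffix is /d/; onset = /d/, preceding coda = /m/.
/o…e/ gap (V2→V3): /f/ → onset of the next syllable (single consonants are always licit onsets).
Syllabification: kcm.do.fesk.
Syllable 1 is /kcm/ with coda /m/, so it is closed.

closed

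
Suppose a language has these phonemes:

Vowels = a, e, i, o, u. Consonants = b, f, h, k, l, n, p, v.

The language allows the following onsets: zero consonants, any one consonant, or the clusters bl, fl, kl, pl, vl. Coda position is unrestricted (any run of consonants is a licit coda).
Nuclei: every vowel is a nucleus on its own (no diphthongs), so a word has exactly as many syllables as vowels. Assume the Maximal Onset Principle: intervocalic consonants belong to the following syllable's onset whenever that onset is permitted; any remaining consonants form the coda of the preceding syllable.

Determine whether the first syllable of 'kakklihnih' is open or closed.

closed

Vowels present: a, i, i; each is a nucleus, giving 3 syllables.
Between /a/ (V1) and /i/ (V2): /kkl/; trying suffixes from longest down, /kl/ is the first permitted one, so coda /k/ | onset /kl/.
Between /i/ (V2) and /i/ (V3): /hn/ splits as /h/ + /n/ (/n/ is the longest suffix that is a licit onset).
Syllabification: kak.klih.nih.
Syllable 1 is /kak/ with coda /k/, so it is closed.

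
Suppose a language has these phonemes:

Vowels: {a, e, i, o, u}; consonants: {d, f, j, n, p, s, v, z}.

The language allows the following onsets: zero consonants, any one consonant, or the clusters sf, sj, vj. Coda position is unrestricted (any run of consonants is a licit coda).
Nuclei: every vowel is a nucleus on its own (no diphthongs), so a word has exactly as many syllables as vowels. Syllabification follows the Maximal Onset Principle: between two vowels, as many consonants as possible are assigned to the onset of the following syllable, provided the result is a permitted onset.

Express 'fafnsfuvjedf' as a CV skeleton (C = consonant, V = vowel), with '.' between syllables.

CVCC.CCV.CCVCC

The vowels are a, u, e — 3 nuclei, so 3 syllables.
/a…u/ gap (V1→V2): /fnsf/ — longest licit onset from the right is /sf/, leaving /fn/ as coda.
/u…e/ gap (V2→V3): /vj/ — entire cluster is a permitted onset → onset /vj/, coda ∅.
Syllabification: fafn.sfu.vjedf.
Mapping each syllable to C/V: /fafn/ → CVCC, /sfu/ → CCV, /vjedf/ → CCVCC.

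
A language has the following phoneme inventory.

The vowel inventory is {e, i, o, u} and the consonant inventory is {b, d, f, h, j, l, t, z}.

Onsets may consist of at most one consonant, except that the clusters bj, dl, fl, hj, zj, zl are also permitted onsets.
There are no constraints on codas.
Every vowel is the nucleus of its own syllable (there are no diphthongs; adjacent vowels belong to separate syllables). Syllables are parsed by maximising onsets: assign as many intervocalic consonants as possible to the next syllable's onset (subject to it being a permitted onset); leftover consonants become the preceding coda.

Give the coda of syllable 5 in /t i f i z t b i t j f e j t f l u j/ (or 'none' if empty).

j

Vowels present: i, i, i, e, u; each is a nucleus, giving 5 syllables.
σ1/σ2 boundary: /f/ is a single consonant, so it becomes the next onset.
σ2/σ3 boundary: /ztb/ splits as /zt/ + /b/ (/b/ is the longest suffix that is a licit onset).
σ3/σ4 boundary: /tjf/ splits as /tj/ + /f/ (/f/ is the longest suffix that is a licit onset).
σ4/σ5 boundary: cluster /jtfl/ — the longest permitted-onset suffix is /fl/; onset = /fl/, preceding coda = /jt/.
Syllabification: ti.fizt.bitj.fejt.fluj.
Syllable 5 is /fluj/: onset /fl/, nucleus /u/, coda /j/.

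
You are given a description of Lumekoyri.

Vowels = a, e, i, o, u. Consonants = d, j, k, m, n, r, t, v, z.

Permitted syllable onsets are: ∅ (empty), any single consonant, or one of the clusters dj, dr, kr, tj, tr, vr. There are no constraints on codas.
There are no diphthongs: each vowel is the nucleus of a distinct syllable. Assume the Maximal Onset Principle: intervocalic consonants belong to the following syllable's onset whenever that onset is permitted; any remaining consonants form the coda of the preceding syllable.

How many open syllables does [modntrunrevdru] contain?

Nuclei (vowels): o, u, e, u → 4 syllables.
/o…u/ gap (V1→V2): cluster /dntr/ — the longest permitted-onset suffix is /tr/; onset = /tr/, preceding coda = /dn/.
/u…e/ gap (V2→V3): cluster /nr/ — the longest permitted-onset suffix is /r/; onset = /r/, preceding coda = /n/.
/e…u/ gap (V3→V4): /vdr/; trying suffixes from longest down, /dr/ is the first permitted one, so coda /v/ | onset /dr/.
Putting it together: modn.trun.rev.dru.
Classifying each syllable: /modn/ (closed), /trun/ (closed), /rev/ (closed), /dru/ (open).
Open syllables: 1.

1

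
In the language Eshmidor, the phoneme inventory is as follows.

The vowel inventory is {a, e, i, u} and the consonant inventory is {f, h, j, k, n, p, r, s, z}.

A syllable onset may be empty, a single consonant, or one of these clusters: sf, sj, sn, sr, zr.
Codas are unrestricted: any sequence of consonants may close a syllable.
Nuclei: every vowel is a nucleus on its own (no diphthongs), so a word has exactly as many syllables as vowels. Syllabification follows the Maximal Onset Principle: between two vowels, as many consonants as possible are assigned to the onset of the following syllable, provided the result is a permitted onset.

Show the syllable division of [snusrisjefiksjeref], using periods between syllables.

Nuclei (vowels): u, i, e, i, e, e → 6 syllables.
σ1/σ2 boundary: /sr/ is a licit onset in full, so it all attaches to the next syllable.
σ2/σ3 boundary: cluster /sj/ — /sj/ is itself a permitted onset, so the whole cluster goes right; preceding coda = ∅.
σ3/σ4 boundary: just /f/ — single C goes to the following onset.
σ4/σ5 boundary: cluster /ksj/ — the longest permitted-onset suffix is /sj/; onset = /sj/, preceding coda = /k/.
σ5/σ6 boundary: /r/ → onset of the next syllable (single consonants are always licit onsets).

snu.sri.sje.fik.sje.ref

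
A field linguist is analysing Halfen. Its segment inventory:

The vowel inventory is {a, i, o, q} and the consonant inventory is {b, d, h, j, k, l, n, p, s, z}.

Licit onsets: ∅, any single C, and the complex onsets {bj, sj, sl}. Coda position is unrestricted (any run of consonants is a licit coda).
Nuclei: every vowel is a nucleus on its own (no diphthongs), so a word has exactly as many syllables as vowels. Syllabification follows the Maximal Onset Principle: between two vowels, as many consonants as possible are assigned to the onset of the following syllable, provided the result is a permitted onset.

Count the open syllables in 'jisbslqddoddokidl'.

The vowels are i, q, o, o, i — 5 nuclei, so 5 syllables.
V1 /i/ – V2 /q/: cluster /sbsl/ — the longest permitted-onset suffix is /sl/; onset = /sl/, preceding coda = /sb/.
V2 /q/ – V3 /o/: /dd/ — longest licit onset from the right is /d/, leaving /d/ as coda.
V3 /o/ – V4 /o/: cluster /dd/ — the longest permitted-onset suffix is /d/; onset = /d/, preceding coda = /d/.
V4 /o/ – V5 /i/: /k/ is a single consonant, so it becomes the next onset.
Putting it together: jisb.slqd.dod.do.kidl.
Classifying each syllable: /jisb/ (closed), /slqd/ (closed), /dod/ (closed), /do/ (open), /kidl/ (closed).
Open syllables: 1.

1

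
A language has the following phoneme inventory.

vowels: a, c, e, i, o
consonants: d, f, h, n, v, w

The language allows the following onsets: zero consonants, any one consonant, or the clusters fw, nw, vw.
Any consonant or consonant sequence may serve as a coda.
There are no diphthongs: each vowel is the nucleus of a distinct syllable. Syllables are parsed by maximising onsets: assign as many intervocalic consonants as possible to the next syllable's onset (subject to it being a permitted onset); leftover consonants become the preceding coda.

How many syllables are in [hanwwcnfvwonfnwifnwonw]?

Vowels present: a, c, o, i, o; each is a nucleus, giving 5 syllables.

5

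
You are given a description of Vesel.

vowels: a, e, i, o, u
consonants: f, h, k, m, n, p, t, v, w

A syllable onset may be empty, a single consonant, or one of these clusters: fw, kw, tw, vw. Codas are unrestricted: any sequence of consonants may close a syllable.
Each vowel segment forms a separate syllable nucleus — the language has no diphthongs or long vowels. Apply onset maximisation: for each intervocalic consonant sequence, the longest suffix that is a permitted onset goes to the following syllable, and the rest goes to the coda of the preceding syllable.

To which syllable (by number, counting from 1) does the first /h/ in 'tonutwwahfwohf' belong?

3

Vowels present: o, u, a, o; each is a nucleus, giving 4 syllables.
Between /o/ (V1) and /u/ (V2): /n/ → onset of the next syllable (single consonants are always licit onsets).
Between /u/ (V2) and /a/ (V3): cluster /tww/ — the longest permitted-onset suffix is /w/; onset = /w/, preceding coda = /tw/.
Between /a/ (V3) and /o/ (V4): /hfw/; trying suffixes from longest down, /fw/ is the first permitted one, so coda /h/ | onset /fw/.
So the parse is to.nutw.wah.fwohf.
The first /h/ is in the coda of syllable 3 (/wah/).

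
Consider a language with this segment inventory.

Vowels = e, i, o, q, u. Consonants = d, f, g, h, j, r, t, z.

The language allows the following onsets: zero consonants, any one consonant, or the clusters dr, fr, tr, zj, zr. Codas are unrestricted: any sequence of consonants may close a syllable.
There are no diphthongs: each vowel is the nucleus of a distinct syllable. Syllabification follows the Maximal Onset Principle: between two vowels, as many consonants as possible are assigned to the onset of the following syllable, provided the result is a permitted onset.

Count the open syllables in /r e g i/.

The vowels are e, i — 2 nuclei, so 2 syllables.
σ1/σ2 boundary: /g/ → onset of the next syllable (single consonants are always licit onsets).
Putting it together: re.gi.
Classifying each syllable: /re/ (open), /gi/ (open).
Open syllables: 2.

2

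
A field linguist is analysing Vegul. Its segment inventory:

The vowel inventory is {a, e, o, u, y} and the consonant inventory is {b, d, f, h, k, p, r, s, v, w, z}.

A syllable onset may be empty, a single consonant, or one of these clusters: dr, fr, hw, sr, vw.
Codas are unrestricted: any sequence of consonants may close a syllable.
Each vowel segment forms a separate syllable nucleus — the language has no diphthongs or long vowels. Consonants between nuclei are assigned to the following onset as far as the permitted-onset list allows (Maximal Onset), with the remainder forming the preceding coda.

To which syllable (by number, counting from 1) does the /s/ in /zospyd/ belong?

1

Nuclei (vowels): o, y → 2 syllables.
V1 /o/ – V2 /y/: /sp/ splits as /s/ + /p/ (/p/ is the longest suffix that is a licit onset).
Putting it together: zos.pyd.
The /s/ is in the coda of syllable 1 (/zos/).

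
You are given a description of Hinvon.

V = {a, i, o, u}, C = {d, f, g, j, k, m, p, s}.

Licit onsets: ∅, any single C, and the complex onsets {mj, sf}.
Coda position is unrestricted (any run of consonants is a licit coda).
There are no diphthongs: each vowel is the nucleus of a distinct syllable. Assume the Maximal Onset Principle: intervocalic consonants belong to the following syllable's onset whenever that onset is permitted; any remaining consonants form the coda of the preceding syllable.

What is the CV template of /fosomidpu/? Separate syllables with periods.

CV.CV.CVC.CV

Nuclei (vowels): o, o, i, u → 4 syllables.
σ1/σ2 boundary: /s/ is a single consonant, so it becomes the next onset.
σ2/σ3 boundary: just /m/ — single C goes to the following onset.
σ3/σ4 boundary: /dp/ — longest licit onset from the right is /p/, leaving /d/ as coda.
Result: fo.so.mid.pu.
Mapping each syllable to C/V: /fo/ → CV, /so/ → CV, /mid/ → CVC, /pu/ → CV.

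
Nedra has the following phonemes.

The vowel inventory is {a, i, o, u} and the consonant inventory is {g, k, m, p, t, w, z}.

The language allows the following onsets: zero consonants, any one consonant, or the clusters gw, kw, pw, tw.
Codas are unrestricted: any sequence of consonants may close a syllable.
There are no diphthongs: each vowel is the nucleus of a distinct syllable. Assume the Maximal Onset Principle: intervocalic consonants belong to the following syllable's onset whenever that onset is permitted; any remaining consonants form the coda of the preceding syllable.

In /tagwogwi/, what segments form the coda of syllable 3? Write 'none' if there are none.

The vowels are a, o, i — 3 nuclei, so 3 syllables.
V1 /a/ – V2 /o/: /gw/ — entire cluster is a permitted onset → onset /gw/, coda ∅.
V2 /o/ – V3 /i/: cluster /gw/ — /gw/ is itself a permitted onset, so the whole cluster goes right; preceding coda = ∅.
So the parse is ta.gwo.gwi.
Syllable 3 is /gwi/: onset /gw/, nucleus /i/, coda ∅.

none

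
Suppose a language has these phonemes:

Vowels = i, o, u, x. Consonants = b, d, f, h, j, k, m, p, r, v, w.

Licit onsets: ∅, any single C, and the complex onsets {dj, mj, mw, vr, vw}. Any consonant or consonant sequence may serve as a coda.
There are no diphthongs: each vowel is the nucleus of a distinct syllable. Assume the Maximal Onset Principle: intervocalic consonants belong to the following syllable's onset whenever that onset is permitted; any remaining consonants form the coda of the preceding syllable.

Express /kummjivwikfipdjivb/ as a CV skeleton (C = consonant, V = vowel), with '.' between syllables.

CVC.CCV.CCVC.CVC.CCVCC

The vowels are u, i, i, i, i — 5 nuclei, so 5 syllables.
σ1/σ2 boundary: /mmj/; trying suffixes from longest down, /mj/ is the first permitted one, so coda /m/ | onset /mj/.
σ2/σ3 boundary: /vw/ is a licit onset in full, so it all attaches to the next syllable.
σ3/σ4 boundary: /kf/; trying suffixes from longest down, /f/ is the first permitted one, so coda /k/ | onset /f/.
σ4/σ5 boundary: /pdj/ splits as /p/ + /dj/ (/dj/ is the longest suffix that is a licit onset).
So the parse is kum.mji.vwik.fip.djivb.
Mapping each syllable to C/V: /kum/ → CVC, /mji/ → CCV, /vwik/ → CCVC, /fip/ → CVC, /djivb/ → CCVCC.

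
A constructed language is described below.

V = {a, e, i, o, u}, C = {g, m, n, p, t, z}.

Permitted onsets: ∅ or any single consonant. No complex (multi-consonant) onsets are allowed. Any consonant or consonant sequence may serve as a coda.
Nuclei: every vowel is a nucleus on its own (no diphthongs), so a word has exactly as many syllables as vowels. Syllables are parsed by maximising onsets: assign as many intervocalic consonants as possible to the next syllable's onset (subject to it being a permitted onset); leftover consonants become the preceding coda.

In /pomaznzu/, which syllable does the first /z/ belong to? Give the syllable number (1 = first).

Nuclei (vowels): o, a, u → 3 syllables.
/o…a/ gap (V1→V2): /m/ → onset of the next syllable (single consonants are always licit onsets).
/a…u/ gap (V2→V3): /znz/; trying suffixes from longest down, /z/ is the first permitted one, so coda /zn/ | onset /z/.
Putting it together: po.mazn.zu.
The first /z/ is in the coda of syllable 2 (/mazn/).

2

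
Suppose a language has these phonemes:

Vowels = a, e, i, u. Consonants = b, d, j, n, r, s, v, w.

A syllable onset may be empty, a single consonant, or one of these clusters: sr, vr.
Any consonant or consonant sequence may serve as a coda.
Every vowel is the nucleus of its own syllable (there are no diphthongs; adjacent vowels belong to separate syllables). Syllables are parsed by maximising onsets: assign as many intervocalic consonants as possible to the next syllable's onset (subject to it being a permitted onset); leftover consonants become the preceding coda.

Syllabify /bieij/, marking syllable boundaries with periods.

bi.e.ij

The vowels are i, e, i — 3 nuclei, so 3 syllables.
σ1/σ2 boundary: hiatus — the boundary sits between the two vowels.
σ2/σ3 boundary: no consonants, so the boundary falls immediately after /e/.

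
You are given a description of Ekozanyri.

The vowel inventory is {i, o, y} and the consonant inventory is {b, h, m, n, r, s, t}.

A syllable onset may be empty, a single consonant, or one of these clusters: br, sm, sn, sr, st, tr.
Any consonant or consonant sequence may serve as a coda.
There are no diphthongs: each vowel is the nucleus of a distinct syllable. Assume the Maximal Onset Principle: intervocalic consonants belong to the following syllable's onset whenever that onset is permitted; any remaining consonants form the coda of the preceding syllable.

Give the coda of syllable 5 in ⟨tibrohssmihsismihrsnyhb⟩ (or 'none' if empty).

The vowels are i, o, i, i, i, y — 6 nuclei, so 6 syllables.
Between /i/ (V1) and /o/ (V2): cluster /br/ — /br/ is itself a permitted onset, so the whole cluster goes right; preceding coda = ∅.
Between /o/ (V2) and /i/ (V3): /hssm/ splits as /hs/ + /sm/ (/sm/ is the longest suffix that is a licit onset).
Between /i/ (V3) and /i/ (V4): /hs/ — longest licit onset from the right is /s/, leaving /h/ as coda.
Between /i/ (V4) and /i/ (V5): /sm/ — entire cluster is a permitted onset → onset /sm/, coda ∅.
Between /i/ (V5) and /y/ (V6): /hrsn/ splits as /hr/ + /sn/ (/sn/ is the longest suffix that is a licit onset).
So the parse is ti.brohs.smih.si.smihr.snyhb.
Syllable 5 is /smihr/: onset /sm/, nucleus /i/, coda /hr/.

hr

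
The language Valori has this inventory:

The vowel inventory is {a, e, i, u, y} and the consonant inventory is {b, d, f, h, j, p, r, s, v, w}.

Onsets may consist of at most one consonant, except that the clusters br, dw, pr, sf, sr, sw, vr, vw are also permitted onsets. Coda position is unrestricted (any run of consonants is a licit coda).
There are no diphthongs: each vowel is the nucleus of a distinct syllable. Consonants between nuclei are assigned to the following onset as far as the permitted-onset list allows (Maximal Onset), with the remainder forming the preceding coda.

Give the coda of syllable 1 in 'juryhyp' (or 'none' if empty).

none

The vowels are u, y, y — 3 nuclei, so 3 syllables.
V1 /u/ – V2 /y/: /r/ → onset of the next syllable (single consonants are always licit onsets).
V2 /y/ – V3 /y/: /h/ → onset of the next syllable (single consonants are always licit onsets).
Putting it together: ju.ry.hyp.
Syllable 1 is /ju/: onset /j/, nucleus /u/, coda ∅.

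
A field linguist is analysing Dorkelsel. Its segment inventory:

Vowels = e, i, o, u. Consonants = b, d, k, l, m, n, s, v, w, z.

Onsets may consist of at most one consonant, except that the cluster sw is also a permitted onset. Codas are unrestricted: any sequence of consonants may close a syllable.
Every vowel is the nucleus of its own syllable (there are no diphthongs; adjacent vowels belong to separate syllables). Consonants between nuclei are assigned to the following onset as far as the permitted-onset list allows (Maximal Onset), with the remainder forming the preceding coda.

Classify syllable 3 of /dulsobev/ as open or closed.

Vowels present: u, o, e; each is a nucleus, giving 3 syllables.
Between /u/ (V1) and /o/ (V2): /ls/ — longest licit onset from the right is /s/, leaving /l/ as coda.
Between /o/ (V2) and /e/ (V3): /b/ is a single consonant, so it becomes the next onset.
So the parse is dul.so.bev.
Syllable 3 is /bev/ with coda /v/, so it is closed.

closed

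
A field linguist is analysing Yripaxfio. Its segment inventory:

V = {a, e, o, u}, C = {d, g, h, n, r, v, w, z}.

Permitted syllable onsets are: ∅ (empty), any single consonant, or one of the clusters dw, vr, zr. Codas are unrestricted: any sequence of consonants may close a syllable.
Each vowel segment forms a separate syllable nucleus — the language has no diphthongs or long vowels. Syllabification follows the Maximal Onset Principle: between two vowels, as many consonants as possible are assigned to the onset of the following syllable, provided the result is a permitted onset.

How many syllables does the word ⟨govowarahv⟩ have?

4

Nuclei (vowels): o, o, a, a → 4 syllables.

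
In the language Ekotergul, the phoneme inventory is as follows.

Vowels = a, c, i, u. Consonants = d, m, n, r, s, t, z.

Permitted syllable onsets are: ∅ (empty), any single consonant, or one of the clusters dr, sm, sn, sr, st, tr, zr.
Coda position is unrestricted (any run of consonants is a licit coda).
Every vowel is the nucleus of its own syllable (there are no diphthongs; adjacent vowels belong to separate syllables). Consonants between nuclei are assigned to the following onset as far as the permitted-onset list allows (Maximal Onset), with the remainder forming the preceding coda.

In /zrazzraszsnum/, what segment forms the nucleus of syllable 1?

Vowels present: a, a, u; each is a nucleus, giving 3 syllables.
The first nucleus (vowel 1 from the left) is /a/.

a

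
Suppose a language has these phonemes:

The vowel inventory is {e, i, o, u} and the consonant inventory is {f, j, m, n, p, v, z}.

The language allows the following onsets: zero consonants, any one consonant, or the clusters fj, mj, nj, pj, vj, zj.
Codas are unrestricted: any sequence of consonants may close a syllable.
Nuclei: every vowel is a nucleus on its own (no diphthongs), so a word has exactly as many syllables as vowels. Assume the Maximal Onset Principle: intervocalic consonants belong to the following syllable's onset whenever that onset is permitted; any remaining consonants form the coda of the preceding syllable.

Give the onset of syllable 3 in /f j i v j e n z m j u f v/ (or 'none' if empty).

Nuclei (vowels): i, e, u → 3 syllables.
σ1/σ2 boundary: cluster /vj/ — /vj/ is itself a permitted onset, so the whole cluster goes right; preceding coda = ∅.
σ2/σ3 boundary: /nzmj/ — longest licit onset from the right is /mj/, leaving /nz/ as coda.
Syllabification: fji.vjenz.mjufv.
Syllable 3 is /mjufv/: onset /mj/, nucleus /u/, coda /fv/.

mj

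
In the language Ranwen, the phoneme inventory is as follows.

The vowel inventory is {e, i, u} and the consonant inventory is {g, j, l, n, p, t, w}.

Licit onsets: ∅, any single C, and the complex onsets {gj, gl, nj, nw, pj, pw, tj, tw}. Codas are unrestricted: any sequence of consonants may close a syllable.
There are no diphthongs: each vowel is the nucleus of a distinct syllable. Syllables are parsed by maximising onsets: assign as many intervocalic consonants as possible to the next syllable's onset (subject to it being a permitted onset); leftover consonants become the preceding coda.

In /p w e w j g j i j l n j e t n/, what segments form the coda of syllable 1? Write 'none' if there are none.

wj

Vowels present: e, i, e; each is a nucleus, giving 3 syllables.
σ1/σ2 boundary: /wjgj/ splits as /wj/ + /gj/ (/gj/ is the longest suffix that is a licit onset).
σ2/σ3 boundary: cluster /jlnj/ — the longest permitted-onset suffix is /nj/; onset = /nj/, preceding coda = /jl/.
Syllabification: pwewj.gjijl.njetn.
Syllable 1 is /pwewj/: onset /pw/, nucleus /e/, coda /wj/.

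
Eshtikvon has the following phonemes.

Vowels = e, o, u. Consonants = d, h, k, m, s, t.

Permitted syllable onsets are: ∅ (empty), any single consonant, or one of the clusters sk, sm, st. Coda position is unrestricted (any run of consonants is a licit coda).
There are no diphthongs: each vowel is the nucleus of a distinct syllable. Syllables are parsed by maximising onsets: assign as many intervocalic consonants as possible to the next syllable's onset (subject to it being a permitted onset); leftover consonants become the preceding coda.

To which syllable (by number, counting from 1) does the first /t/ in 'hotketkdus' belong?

Nuclei (vowels): o, e, u → 3 syllables.
σ1/σ2 boundary: /tk/ — longest licit onset from the right is /k/, leaving /t/ as coda.
σ2/σ3 boundary: /tkd/ — longest licit onset from the right is /d/, leaving /tk/ as coda.
Result: hot.ketk.dus.
The first /t/ is in the coda of syllable 1 (/hot/).

1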